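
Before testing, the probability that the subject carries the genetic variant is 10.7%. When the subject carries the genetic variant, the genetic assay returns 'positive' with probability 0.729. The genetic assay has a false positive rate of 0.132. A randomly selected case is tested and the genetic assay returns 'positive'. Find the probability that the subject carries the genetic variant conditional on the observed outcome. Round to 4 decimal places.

P(H | E) ≈ 0.3982

Let H be the event that the subject carries the genetic variant. P(H) = 0.107, so P(¬H) = 0.893. With E the 'positive' result, P(E|H) = 0.729 and P(E|¬H) = 0.132.
P(E) = 0.729·0.107 + 0.132·0.893 = 0.078003 + 0.11788 = 0.19588.
By Bayes' theorem, P(H|E) = 0.078003 / 0.19588 = 0.3982.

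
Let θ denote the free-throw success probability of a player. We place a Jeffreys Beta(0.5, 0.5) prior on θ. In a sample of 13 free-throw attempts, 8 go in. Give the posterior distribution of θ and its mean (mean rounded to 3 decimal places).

Observing 8 successes and 5 failures updates Beta(0.5, 0.5) by adding the success and failure counts to the two shape parameters: α = 0.5+8 = 8.5, β = 0.5+5 = 5.5.
Posterior mean = α/(α+β) = 8.5/14 = 0.607.

Posterior: Beta(8.5, 5.5); mean ≈ 0.607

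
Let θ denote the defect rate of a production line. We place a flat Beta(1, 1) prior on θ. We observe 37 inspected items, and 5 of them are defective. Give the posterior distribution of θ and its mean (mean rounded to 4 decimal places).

Observing 5 successes and 32 failures updates Beta(1, 1) by adding the success and failure counts to the two shape parameters: α = 1+5 = 6, β = 1+32 = 33.
Posterior mean = α/(α+β) = 6/39 = 0.1538.

Posterior: Beta(6, 33); mean ≈ 0.1538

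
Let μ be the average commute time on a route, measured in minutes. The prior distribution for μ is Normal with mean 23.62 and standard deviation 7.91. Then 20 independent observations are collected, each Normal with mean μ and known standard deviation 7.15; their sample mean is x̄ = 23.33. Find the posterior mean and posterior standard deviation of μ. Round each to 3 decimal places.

Posterior mean ≈ 23.341; posterior SD ≈ 1.567

Prior precision 1/τ₀² = 1/7.91² = 0.0159826; data precision n/σ² = 20/7.15² = 0.391217.
Posterior precision = 0.0159826 + 0.391217 = 0.407200, giving posterior SD = 1/√0.407200 = 1.567.
Posterior mean = (0.0159826·23.62 + 0.391217·23.33) / 0.407200 = 23.341.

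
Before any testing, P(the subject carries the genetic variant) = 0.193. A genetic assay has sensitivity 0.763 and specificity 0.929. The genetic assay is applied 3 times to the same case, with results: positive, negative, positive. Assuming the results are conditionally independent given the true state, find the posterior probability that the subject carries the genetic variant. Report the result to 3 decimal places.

Posterior P(H) ≈ 0.876

Let H be the event that the subject carries the genetic variant; start with P(H) = 0.193. P('positive'|H) = 0.763, P('positive'|¬H) = 0.071.
Update on result 1 ('positive'): P(H) ← 0.763·0.1930 / (0.763·0.1930 + 0.071·0.8070) = 0.14726/0.20456 = 0.7199.
Update on result 2 ('negative'): P(H) ← 0.237·0.7199 / (0.237·0.7199 + 0.929·0.2801) = 0.17062/0.43083 = 0.3960.
Update on result 3 ('positive'): P(H) ← 0.763·0.3960 / (0.763·0.3960 + 0.071·0.6040) = 0.30216/0.34504 = 0.8757.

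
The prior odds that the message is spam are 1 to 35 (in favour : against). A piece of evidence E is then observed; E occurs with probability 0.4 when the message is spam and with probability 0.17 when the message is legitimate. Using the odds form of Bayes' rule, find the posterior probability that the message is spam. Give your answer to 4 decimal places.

Posterior probability ≈ 0.0630

Prior odds = 1/35 = 0.028571. In log-odds, ln(0.028571) = -3.5553.
Add log likelihood ratio: ln(2.3529) = 0.85567.
Posterior log-odds = -2.6997, so posterior odds = exp(-2.6997) = 0.067227. Converting, P(H|E) = 0.067227/1.0672 = 0.0630.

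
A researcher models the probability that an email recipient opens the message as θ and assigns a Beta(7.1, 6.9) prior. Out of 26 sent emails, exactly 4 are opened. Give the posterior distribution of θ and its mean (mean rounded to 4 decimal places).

The binomial likelihood is conjugate to the Beta prior: with 4 successes and 22 failures, the posterior is Beta(7.1+4, 6.9+22) = Beta(11.1, 28.9).
E[θ | data] = 11.1/(11.1+28.9) = 0.2775.

Posterior: Beta(11.1, 28.9); mean ≈ 0.2775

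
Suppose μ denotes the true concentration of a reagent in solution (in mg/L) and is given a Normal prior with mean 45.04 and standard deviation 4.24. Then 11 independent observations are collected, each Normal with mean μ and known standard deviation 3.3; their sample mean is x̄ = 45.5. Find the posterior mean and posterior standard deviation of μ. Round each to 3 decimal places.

With known σ, the Normal prior is conjugate. Weight on the data is w = (n/σ²)/(n/σ² + 1/τ₀²) = 1.01010/(1.01010+0.0556248) = 0.94781.
Posterior mean = w·x̄ + (1−w)·μ₀ = 0.94781·45.5 + 0.052194·45.04 = 45.476. Posterior variance = 1/(1.01010+0.0556248) = 0.938328, so SD = 0.969.

Posterior mean ≈ 45.476; posterior SD ≈ 0.969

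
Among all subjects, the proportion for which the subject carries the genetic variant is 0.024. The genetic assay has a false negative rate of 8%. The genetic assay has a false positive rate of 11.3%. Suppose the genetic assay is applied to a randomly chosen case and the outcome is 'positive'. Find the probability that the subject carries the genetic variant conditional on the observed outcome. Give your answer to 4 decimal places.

Let H be the event that the subject carries the genetic variant. P(H) = 0.024, so P(¬H) = 0.976. With E the 'positive' result, P(E|H) = 0.92 and P(E|¬H) = 0.113.
P(E) = 0.92·0.024 + 0.113·0.976 = 0.022080 + 0.11029 = 0.13237.
By Bayes' theorem, P(H|E) = 0.022080 / 0.13237 = 0.1668.

P(H | E) ≈ 0.1668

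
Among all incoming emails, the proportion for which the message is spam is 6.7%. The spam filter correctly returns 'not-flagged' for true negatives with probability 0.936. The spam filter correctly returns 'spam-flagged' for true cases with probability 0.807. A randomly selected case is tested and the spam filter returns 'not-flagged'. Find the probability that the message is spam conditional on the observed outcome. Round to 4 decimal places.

P(H | E) ≈ 0.0146

Let H be the event that the message is spam. P(H) = 0.067, so P(¬H) = 0.933. With E the 'not-flagged' result, P(E|H) = 0.193 and P(E|¬H) = 0.936.
P(E) = 0.193·0.067 + 0.936·0.933 = 0.012931 + 0.87329 = 0.88622.
By Bayes' theorem, P(H|E) = 0.012931 / 0.88622 = 0.0146.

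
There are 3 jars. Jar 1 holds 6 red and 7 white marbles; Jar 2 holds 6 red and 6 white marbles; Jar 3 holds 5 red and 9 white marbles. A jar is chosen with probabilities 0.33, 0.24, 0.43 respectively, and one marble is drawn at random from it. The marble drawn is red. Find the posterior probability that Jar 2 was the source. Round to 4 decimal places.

Posterior probability ≈ 0.2818

P(red|Jar 1) = 0.4615; P(red|Jar 2) = 0.5; P(red|Jar 3) = 0.3571.
Prior × likelihood for each source: 0.33·0.4615=0.1523, 0.24·0.5=0.1200, 0.43·0.3571=0.1536. Summing gives P(red) = 0.42588.
P(Jar 2 | red) = 0.1200 / 0.42588 = 0.2818.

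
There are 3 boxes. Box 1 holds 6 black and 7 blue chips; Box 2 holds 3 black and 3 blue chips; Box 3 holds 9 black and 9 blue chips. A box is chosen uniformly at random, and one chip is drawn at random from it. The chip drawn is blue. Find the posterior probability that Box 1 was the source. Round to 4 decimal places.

Tabulate prior·likelihood by source: [1] prior 0.333333, lik 0.5385, product 0.1795; [2] prior 0.333333, lik 0.5, product 0.1667; [3] prior 0.333333, lik 0.5, product 0.1667.
Normalizing constant = 0.51282; the posterior for Box 1 is its product over the sum, 0.1795/0.51282 = 0.3500.

Posterior probability ≈ 0.3500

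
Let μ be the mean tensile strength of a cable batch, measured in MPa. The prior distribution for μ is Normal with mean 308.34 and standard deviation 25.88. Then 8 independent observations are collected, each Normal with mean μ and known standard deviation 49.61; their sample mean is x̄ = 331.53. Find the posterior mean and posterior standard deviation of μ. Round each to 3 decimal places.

Prior precision 1/τ₀² = 1/25.88² = 0.00149304; data precision n/σ² = 8/49.61² = 0.00325051.
Posterior precision = 0.00149304 + 0.00325051 = 0.00474355, giving posterior SD = 1/√0.00474355 = 14.519.
Posterior mean = (0.00149304·308.34 + 0.00325051·331.53) / 0.00474355 = 324.231.

Posterior mean ≈ 324.231; posterior SD ≈ 14.519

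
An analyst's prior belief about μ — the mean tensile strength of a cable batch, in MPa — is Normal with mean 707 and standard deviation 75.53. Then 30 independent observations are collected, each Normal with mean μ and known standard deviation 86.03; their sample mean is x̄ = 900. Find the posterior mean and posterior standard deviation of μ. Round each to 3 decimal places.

Posterior mean ≈ 892.000; posterior SD ≈ 15.378

With known σ, the Normal prior is conjugate. Weight on the data is w = (n/σ²)/(n/σ² + 1/τ₀²) = 0.00405342/(0.00405342+0.00017529) = 0.95855.
Posterior mean = w·x̄ + (1−w)·μ₀ = 0.95855·900 + 0.041453·707 = 892.000. Posterior variance = 1/(0.00405342+0.00017529) = 236.479, so SD = 15.378.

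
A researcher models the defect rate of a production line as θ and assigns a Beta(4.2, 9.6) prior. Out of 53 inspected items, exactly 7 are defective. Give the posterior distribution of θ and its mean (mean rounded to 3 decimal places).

Posterior: Beta(11.2, 55.6); mean ≈ 0.168

Observing 7 successes and 46 failures updates Beta(4.2, 9.6) by adding the success and failure counts to the two shape parameters: α = 4.2+7 = 11.2, β = 9.6+46 = 55.6.
Posterior mean = α/(α+β) = 11.2/66.8 = 0.168.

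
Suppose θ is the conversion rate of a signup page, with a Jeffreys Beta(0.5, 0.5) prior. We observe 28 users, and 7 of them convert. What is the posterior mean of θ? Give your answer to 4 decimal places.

Posterior mean ≈ 0.2586

Observing 7 successes and 21 failures updates Beta(0.5, 0.5) by adding the success and failure counts to the two shape parameters: α = 0.5+7 = 7.5, β = 0.5+21 = 21.5.
E[θ | data] = 7.5/(7.5+21.5) = 0.2586.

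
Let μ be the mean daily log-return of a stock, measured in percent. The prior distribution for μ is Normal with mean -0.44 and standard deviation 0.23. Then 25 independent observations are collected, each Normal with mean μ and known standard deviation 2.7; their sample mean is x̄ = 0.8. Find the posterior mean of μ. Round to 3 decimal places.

Posterior mean ≈ -0.250

Prior precision 1/τ₀² = 1/0.23² = 18.9036; data precision n/σ² = 25/2.7² = 3.42936.
Posterior precision = 18.9036 + 3.42936 = 22.3329.
Posterior mean = (18.9036·-0.44 + 3.42936·0.8) / 22.3329 = -0.250.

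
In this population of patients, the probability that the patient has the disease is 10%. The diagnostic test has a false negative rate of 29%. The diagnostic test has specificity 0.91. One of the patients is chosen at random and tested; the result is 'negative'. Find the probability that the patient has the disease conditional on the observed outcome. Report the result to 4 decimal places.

Let H be the event that the patient has the disease. P(H) = 0.1, so P(¬H) = 0.9. With E the 'negative' result, P(E|H) = 0.29 and P(E|¬H) = 0.91.
P(E) = 0.29·0.1 + 0.91·0.9 = 0.029000 + 0.81900 = 0.84800.
By Bayes' theorem, P(H|E) = 0.029000 / 0.84800 = 0.0342.

P(H | E) ≈ 0.0342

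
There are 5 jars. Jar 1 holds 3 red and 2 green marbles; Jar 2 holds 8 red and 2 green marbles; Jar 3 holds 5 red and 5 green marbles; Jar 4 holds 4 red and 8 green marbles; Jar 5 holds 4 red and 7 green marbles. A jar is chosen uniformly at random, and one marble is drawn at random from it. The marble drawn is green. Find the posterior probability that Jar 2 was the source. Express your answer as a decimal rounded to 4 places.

Posterior probability ≈ 0.0832

Tabulate prior·likelihood by source: [1] prior 0.2, lik 0.4, product 0.08000; [2] prior 0.2, lik 0.2, product 0.04000; [3] prior 0.2, lik 0.5, product 0.1000; [4] prior 0.2, lik 0.6667, product 0.1333; [5] prior 0.2, lik 0.6364, product 0.1273.
Normalizing constant = 0.48061; the posterior for Jar 2 is its product over the sum, 0.04000/0.48061 = 0.0832.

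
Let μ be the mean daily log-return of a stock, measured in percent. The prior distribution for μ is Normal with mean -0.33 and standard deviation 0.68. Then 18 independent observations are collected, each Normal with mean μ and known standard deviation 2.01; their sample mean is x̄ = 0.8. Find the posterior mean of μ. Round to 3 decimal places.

Posterior mean ≈ 0.431

With known σ, the Normal prior is conjugate. Weight on the data is w = (n/σ²)/(n/σ² + 1/τ₀²) = 4.45534/(4.45534+2.16263) = 0.67322.
Posterior mean = w·x̄ + (1−w)·μ₀ = 0.67322·0.8 + 0.32678·-0.33 = 0.431.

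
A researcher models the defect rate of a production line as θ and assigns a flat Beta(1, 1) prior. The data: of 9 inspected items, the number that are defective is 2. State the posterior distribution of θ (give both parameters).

The binomial likelihood is conjugate to the Beta prior: with 2 successes and 7 failures, the posterior is Beta(1+2, 1+7) = Beta(3, 8).

Posterior: Beta(3, 8)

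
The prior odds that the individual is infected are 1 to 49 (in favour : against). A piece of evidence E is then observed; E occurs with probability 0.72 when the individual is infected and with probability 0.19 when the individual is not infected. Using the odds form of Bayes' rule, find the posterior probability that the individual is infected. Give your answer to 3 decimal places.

Posterior probability ≈ 0.072

Prior odds = 1/49 = 0.020408.
Likelihood ratio for E = 0.72/0.19 = 3.7895.
Posterior odds = prior odds × LR = 0.077336.
Posterior probability = odds/(1+odds) = 0.077336/1.0773 = 0.072.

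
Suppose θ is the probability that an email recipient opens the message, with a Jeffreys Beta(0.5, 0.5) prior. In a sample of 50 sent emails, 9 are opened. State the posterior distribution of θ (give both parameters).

The binomial likelihood is conjugate to the Beta prior: with 9 successes and 41 failures, the posterior is Beta(0.5+9, 0.5+41) = Beta(9.5, 41.5).

Posterior: Beta(9.5, 41.5)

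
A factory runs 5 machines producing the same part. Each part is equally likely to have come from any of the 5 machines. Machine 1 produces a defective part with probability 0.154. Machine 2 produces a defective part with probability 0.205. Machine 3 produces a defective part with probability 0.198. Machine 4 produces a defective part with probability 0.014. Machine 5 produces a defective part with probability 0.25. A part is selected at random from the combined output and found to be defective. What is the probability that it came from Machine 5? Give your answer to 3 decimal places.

Posterior probability ≈ 0.305

P(defective|M1) = 0.154; P(defective|M2) = 0.205; P(defective|M3) = 0.198; P(defective|M4) = 0.014; P(defective|M5) = 0.25.
Prior × likelihood for each source: 0.2·0.154=0.03080, 0.2·0.205=0.04100, 0.2·0.198=0.03960, 0.2·0.014=0.002800, 0.2·0.25=0.05000. Summing gives P(defective) = 0.16420.
P(Machine 5 | defective) = 0.05000 / 0.16420 = 0.305.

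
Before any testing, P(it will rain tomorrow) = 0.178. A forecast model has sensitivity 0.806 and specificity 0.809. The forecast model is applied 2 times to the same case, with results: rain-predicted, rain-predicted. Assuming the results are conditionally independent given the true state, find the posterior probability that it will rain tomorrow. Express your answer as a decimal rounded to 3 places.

Posterior P(H) ≈ 0.794

Let H be the event that it will rain tomorrow; start with P(H) = 0.178. P('rain-predicted'|H) = 0.806, P('rain-predicted'|¬H) = 0.191.
Update on result 1 ('rain-predicted'): P(H) ← 0.806·0.1780 / (0.806·0.1780 + 0.191·0.8220) = 0.14347/0.30047 = 0.4775.
Update on result 2 ('rain-predicted'): P(H) ← 0.806·0.4775 / (0.806·0.4775 + 0.191·0.5225) = 0.38485/0.48465 = 0.7941.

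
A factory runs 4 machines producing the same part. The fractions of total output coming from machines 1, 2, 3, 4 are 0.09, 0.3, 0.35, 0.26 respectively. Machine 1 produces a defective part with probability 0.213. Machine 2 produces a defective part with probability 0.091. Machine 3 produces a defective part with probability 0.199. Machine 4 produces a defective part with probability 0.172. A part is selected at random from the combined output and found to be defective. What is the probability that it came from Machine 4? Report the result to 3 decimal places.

P(defective|M1) = 0.213; P(defective|M2) = 0.091; P(defective|M3) = 0.199; P(defective|M4) = 0.172.
Prior × likelihood for each source: 0.09·0.213=0.01917, 0.3·0.091=0.02730, 0.35·0.199=0.06965, 0.26·0.172=0.04472. Summing gives P(defective) = 0.16084.
P(Machine 4 | defective) = 0.04472 / 0.16084 = 0.278.

Posterior probability ≈ 0.278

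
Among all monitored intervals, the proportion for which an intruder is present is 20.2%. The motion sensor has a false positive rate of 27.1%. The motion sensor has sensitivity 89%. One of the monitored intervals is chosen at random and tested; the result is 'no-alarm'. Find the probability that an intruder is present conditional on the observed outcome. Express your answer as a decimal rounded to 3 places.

P(H | E) ≈ 0.037

Write H for 'an intruder is present'. Prior odds H:¬H = 0.202/0.798 = 0.25313. For the 'no-alarm' outcome, the likelihood ratio is 0.11/0.729 = 0.15089.
Posterior odds = 0.25313 × 0.15089 = 0.038196, so P(H|E) = 0.038196/(1+0.038196) = 0.037.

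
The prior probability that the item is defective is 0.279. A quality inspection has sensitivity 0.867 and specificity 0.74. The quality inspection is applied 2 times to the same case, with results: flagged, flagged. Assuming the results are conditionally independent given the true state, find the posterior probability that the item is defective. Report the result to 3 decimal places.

With H the event that the item is defective, the joint likelihood of the observed sequence is P(data|H) = 0.867·0.867 = 0.75169 and P(data|¬H) = 0.26·0.26 = 0.067600.
Bayes: P(H|data) = 0.279·0.75169 / (0.279·0.75169 + 0.721·0.067600) = 0.20972/0.25846 = 0.8114.

Posterior P(H) ≈ 0.811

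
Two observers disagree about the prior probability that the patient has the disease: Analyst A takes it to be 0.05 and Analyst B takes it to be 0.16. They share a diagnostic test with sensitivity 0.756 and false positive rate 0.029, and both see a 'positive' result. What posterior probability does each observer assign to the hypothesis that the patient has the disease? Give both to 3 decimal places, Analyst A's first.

P('+'|H) = 0.756, P('+'|¬H) = 0.029.
Analyst A: numerator 0.756·0.05 = 0.037800; evidence = 0.037800+0.029·0.95 = 0.065350; posterior = 0.578.
Analyst B: numerator 0.756·0.16 = 0.12096; evidence = 0.12096+0.029·0.84 = 0.14532; posterior = 0.832.

Analyst A: 0.578; Analyst B: 0.832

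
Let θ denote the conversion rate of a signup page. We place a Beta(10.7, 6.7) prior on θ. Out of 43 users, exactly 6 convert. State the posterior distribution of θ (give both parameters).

Posterior: Beta(16.7, 43.7)

Observing 6 successes and 37 failures updates Beta(10.7, 6.7) by adding the success and failure counts to the two shape parameters: α = 10.7+6 = 16.7, β = 6.7+37 = 43.7.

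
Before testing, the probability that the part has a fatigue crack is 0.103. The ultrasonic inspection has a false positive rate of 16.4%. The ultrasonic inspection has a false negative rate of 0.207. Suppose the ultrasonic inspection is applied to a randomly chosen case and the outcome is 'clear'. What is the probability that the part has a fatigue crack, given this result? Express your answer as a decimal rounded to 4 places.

Let H be the event that the part has a fatigue crack. P(H) = 0.103, so P(¬H) = 0.897. With E the 'clear' result, P(E|H) = 0.207 and P(E|¬H) = 0.836.
P(E) = 0.207·0.103 + 0.836·0.897 = 0.021321 + 0.74989 = 0.77121.
By Bayes' theorem, P(H|E) = 0.021321 / 0.77121 = 0.0276.

P(H | E) ≈ 0.0276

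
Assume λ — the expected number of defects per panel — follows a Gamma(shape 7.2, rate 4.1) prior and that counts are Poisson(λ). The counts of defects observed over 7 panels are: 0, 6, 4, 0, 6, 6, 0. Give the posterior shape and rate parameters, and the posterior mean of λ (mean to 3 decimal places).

Posterior: Gamma(shape=29.2, rate=11.1); mean ≈ 2.631

The Poisson likelihood adds the total count to the shape and the number of exposure periods to the rate. Here ∑xᵢ = 22 and n = 7, so shape 7.2→29.2 and rate 4.1→11.1.
E[λ | data] = 29.2/11.1 = 2.631.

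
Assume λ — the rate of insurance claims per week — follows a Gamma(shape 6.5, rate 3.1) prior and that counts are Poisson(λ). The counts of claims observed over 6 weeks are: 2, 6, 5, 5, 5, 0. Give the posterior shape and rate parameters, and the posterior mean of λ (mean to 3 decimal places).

Total count ∑xᵢ = 23 over n = 6 weeks.
Gamma is conjugate to the Poisson likelihood: posterior is Gamma(shape = 6.5+23 = 29.5, rate = 3.1+6 = 9.1).
Posterior mean = shape/rate = 29.5/9.1 = 3.242.

Posterior: Gamma(shape=29.5, rate=9.1); mean ≈ 3.242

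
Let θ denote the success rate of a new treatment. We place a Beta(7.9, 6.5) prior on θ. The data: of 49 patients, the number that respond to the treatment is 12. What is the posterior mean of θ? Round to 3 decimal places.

Posterior mean ≈ 0.314

The binomial likelihood is conjugate to the Beta prior: with 12 successes and 37 failures, the posterior is Beta(7.9+12, 6.5+37) = Beta(19.9, 43.5).
Posterior mean = α/(α+β) = 19.9/63.4 = 0.314.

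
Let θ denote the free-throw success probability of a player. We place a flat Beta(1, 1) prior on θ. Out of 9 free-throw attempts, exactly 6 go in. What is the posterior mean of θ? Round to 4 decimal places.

Observing 6 successes and 3 failures updates Beta(1, 1) by adding the success and failure counts to the two shape parameters: α = 1+6 = 7, β = 1+3 = 4.
E[θ | data] = 7/(7+4) = 0.6364.

Posterior mean ≈ 0.6364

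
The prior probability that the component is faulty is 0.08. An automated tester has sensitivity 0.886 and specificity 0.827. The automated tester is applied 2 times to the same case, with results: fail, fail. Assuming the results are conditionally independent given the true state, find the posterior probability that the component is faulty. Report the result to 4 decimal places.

Let H be the event that the component is faulty; start with P(H) = 0.08. P('fail'|H) = 0.886, P('fail'|¬H) = 0.173.
Update on result 1 ('fail'): P(H) ← 0.886·0.0800 / (0.886·0.0800 + 0.173·0.9200) = 0.070880/0.23004 = 0.3081.
Update on result 2 ('fail'): P(H) ← 0.886·0.3081 / (0.886·0.3081 + 0.173·0.6919) = 0.27299/0.39269 = 0.6952.

Posterior P(H) ≈ 0.6952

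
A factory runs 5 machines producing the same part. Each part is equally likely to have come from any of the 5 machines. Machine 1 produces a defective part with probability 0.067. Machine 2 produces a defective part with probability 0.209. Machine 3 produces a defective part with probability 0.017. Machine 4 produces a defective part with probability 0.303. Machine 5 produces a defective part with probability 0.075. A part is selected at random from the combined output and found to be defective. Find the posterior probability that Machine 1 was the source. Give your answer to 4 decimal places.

Tabulate prior·likelihood by source: [1] prior 0.2, lik 0.067, product 0.01340; [2] prior 0.2, lik 0.209, product 0.04180; [3] prior 0.2, lik 0.017, product 0.003400; [4] prior 0.2, lik 0.303, product 0.06060; [5] prior 0.2, lik 0.075, product 0.01500.
Normalizing constant = 0.13420; the posterior for Machine 1 is its product over the sum, 0.01340/0.13420 = 0.0999.

Posterior probability ≈ 0.0999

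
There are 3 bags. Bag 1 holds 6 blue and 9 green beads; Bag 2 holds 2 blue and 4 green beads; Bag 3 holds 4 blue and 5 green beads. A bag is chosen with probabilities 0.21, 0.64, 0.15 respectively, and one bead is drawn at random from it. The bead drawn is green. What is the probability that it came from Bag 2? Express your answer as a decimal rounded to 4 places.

P(green|Bag 1) = 0.6; P(green|Bag 2) = 0.6667; P(green|Bag 3) = 0.5556.
Prior × likelihood for each source: 0.21·0.6=0.1260, 0.64·0.6667=0.4267, 0.15·0.5556=0.08333. Summing gives P(green) = 0.63600.
P(Bag 2 | green) = 0.4267 / 0.63600 = 0.6709.

Posterior probability ≈ 0.6709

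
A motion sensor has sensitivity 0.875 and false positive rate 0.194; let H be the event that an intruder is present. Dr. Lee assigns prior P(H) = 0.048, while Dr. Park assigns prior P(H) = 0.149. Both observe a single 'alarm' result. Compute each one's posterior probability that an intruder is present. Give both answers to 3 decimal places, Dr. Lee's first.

Dr. Lee: 0.185; Dr. Park: 0.441

P('+'|H) = 0.875, P('+'|¬H) = 0.194.
Dr. Lee: numerator 0.875·0.048 = 0.042000; evidence = 0.042000+0.194·0.952 = 0.22669; posterior = 0.185.
Dr. Park: numerator 0.875·0.149 = 0.13037; evidence = 0.13037+0.194·0.851 = 0.29547; posterior = 0.441.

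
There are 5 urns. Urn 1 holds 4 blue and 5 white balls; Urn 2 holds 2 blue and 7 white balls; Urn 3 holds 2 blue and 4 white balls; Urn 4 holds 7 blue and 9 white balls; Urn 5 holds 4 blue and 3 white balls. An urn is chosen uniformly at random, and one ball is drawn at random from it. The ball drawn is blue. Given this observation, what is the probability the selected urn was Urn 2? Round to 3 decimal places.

Posterior probability ≈ 0.111

P(blue|Urn 1) = 0.4444; P(blue|Urn 2) = 0.2222; P(blue|Urn 3) = 0.3333; P(blue|Urn 4) = 0.4375; P(blue|Urn 5) = 0.5714.
Prior × likelihood for each source: 0.2·0.4444=0.08889, 0.2·0.2222=0.04444, 0.2·0.3333=0.06667, 0.2·0.4375=0.08750, 0.2·0.5714=0.1143. Summing gives P(blue) = 0.40179.
P(Urn 2 | blue) = 0.04444 / 0.40179 = 0.111.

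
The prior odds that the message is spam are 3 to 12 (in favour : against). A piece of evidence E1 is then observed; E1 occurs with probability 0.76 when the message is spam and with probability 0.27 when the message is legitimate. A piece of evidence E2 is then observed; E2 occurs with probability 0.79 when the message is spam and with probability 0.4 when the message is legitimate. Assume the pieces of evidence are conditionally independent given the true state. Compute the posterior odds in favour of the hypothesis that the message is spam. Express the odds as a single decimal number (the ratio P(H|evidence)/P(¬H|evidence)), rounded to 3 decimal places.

Posterior odds ≈ 1.390

Prior odds = 3/12 = 0.25000.
Likelihood ratio for E1 = 0.76/0.27 = 2.8148.
Likelihood ratio for E2 = 0.79/0.4 = 1.9750.
Posterior odds = prior odds × LR₁ × LR₂ = 1.3898.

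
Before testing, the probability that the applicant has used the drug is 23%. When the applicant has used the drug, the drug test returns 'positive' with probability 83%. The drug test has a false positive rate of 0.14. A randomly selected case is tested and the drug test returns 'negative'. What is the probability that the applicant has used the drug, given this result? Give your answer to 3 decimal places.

Write H for 'the applicant has used the drug'. Prior odds H:¬H = 0.23/0.77 = 0.29870. For the 'negative' outcome, the likelihood ratio is 0.17/0.86 = 0.19767.
Posterior odds = 0.29870 × 0.19767 = 0.059046, so P(H|E) = 0.059046/(1+0.059046) = 0.056.

P(H | E) ≈ 0.056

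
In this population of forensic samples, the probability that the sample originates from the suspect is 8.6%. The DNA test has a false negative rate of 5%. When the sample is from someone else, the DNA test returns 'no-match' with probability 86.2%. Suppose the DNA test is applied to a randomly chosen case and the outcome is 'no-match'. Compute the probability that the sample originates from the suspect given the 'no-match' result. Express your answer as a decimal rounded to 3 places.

Write H for 'the sample originates from the suspect'. Prior odds H:¬H = 0.086/0.914 = 0.094092. For the 'no-match' outcome, the likelihood ratio is 0.05/0.862 = 0.058005.
Posterior odds = 0.094092 × 0.058005 = 0.0054578, so P(H|E) = 0.0054578/(1+0.0054578) = 0.005.

P(H | E) ≈ 0.005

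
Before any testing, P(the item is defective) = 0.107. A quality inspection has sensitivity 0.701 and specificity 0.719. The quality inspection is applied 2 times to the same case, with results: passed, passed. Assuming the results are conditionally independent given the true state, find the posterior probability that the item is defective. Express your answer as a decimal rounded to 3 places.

Let H be the event that the item is defective; start with P(H) = 0.107. P('flagged'|H) = 0.701, P('flagged'|¬H) = 0.281.
Update on result 1 ('passed'): P(H) ← 0.299·0.1070 / (0.299·0.1070 + 0.719·0.8930) = 0.031993/0.67406 = 0.0475.
Update on result 2 ('passed'): P(H) ← 0.299·0.0475 / (0.299·0.0475 + 0.719·0.9525) = 0.014191/0.69907 = 0.0203.

Posterior P(H) ≈ 0.020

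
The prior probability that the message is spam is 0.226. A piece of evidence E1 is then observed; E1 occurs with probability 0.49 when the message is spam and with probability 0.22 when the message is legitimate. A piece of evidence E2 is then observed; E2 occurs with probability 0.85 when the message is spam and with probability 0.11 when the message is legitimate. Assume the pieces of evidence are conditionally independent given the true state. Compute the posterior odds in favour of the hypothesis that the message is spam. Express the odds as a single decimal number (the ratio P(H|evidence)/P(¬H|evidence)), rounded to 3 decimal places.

Posterior odds ≈ 5.025

Prior odds = 0.226/(1−0.226) = 0.29199.
Likelihood ratio for E1 = 0.49/0.22 = 2.2273.
Likelihood ratio for E2 = 0.85/0.11 = 7.7273.
Posterior odds = prior odds × LR₁ × LR₂ = 5.0254.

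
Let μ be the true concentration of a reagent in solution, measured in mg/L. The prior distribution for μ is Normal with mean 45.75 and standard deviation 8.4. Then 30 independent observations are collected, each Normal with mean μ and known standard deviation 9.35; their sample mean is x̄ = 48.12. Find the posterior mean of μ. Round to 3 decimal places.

Posterior mean ≈ 48.026

With known σ, the Normal prior is conjugate. Weight on the data is w = (n/σ²)/(n/σ² + 1/τ₀²) = 0.343161/(0.343161+0.0141723) = 0.96034.
Posterior mean = w·x̄ + (1−w)·μ₀ = 0.96034·48.12 + 0.039661·45.75 = 48.026.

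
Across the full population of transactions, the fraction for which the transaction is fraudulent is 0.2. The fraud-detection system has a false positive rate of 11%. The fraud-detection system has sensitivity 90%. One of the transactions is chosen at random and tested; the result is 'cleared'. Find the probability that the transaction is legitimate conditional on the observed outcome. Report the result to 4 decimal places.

P(¬H | E) ≈ 0.9727

Write H for 'the transaction is fraudulent'. Prior odds H:¬H = 0.2/0.8 = 0.25000. For the 'cleared' outcome, the likelihood ratio is 0.1/0.89 = 0.11236.
Posterior odds = 0.25000 × 0.11236 = 0.028090, so P(H|E) = 0.028090/(1+0.028090) = 0.0273. Then P(¬H|E) = 1 − 0.0273 = 0.9727.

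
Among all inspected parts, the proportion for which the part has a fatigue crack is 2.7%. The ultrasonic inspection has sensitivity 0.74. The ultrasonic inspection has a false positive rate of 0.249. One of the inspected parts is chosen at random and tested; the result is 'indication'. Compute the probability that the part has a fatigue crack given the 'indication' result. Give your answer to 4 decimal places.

P(H | E) ≈ 0.0762

Let H be the event that the part has a fatigue crack. P(H) = 0.027, so P(¬H) = 0.973. With E the 'indication' result, P(E|H) = 0.74 and P(E|¬H) = 0.249.
P(E) = 0.74·0.027 + 0.249·0.973 = 0.019980 + 0.24228 = 0.26226.
By Bayes' theorem, P(H|E) = 0.019980 / 0.26226 = 0.0762.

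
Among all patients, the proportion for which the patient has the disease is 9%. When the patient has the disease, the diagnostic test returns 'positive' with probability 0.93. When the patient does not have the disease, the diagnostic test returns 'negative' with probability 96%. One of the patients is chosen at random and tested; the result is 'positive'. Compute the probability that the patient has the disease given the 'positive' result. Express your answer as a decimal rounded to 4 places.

P(H | E) ≈ 0.6969

Write H for 'the patient has the disease'. Prior odds H:¬H = 0.09/0.91 = 0.098901. For the 'positive' outcome, the likelihood ratio is 0.93/0.04 = 23.250.
Posterior odds = 0.098901 × 23.250 = 2.2995, so P(H|E) = 2.2995/(1+2.2995) = 0.6969.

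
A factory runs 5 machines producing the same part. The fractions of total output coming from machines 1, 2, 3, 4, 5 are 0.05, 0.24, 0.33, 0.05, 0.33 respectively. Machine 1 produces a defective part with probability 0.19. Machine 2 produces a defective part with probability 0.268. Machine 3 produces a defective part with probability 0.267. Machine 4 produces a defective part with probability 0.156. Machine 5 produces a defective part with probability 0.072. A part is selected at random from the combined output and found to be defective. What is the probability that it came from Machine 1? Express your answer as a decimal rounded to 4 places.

Posterior probability ≈ 0.0491

Tabulate prior·likelihood by source: [1] prior 0.05, lik 0.19, product 0.009500; [2] prior 0.24, lik 0.268, product 0.06432; [3] prior 0.33, lik 0.267, product 0.08811; [4] prior 0.05, lik 0.156, product 0.007800; [5] prior 0.33, lik 0.072, product 0.02376.
Normalizing constant = 0.19349; the posterior for Machine 1 is its product over the sum, 0.009500/0.19349 = 0.0491.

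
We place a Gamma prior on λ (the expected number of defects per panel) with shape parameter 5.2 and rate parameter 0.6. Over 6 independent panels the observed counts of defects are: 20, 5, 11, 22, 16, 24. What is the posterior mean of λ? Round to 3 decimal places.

Total count ∑xᵢ = 98 over n = 6 panels.
Gamma is conjugate to the Poisson likelihood: posterior is Gamma(shape = 5.2+98 = 103.2, rate = 0.6+6 = 6.6).
E[λ | data] = 103.2/6.6 = 15.636.

Posterior mean ≈ 15.636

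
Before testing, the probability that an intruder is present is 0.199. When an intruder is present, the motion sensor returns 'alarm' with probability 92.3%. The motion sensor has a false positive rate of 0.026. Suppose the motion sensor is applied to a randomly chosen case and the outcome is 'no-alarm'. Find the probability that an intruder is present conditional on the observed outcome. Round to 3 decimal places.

Let H be the event that an intruder is present. P(H) = 0.199, so P(¬H) = 0.801. With E the 'no-alarm' result, P(E|H) = 0.077 and P(E|¬H) = 0.974.
P(E) = 0.077·0.199 + 0.974·0.801 = 0.015323 + 0.78017 = 0.79550.
By Bayes' theorem, P(H|E) = 0.015323 / 0.79550 = 0.019.

P(H | E) ≈ 0.019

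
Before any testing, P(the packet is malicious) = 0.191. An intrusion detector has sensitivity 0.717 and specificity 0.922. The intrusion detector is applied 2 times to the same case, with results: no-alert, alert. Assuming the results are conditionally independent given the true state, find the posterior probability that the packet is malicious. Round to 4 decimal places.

With H the event that the packet is malicious, the joint likelihood of the observed sequence is P(data|H) = 0.283·0.717 = 0.20291 and P(data|¬H) = 0.922·0.078 = 0.071916.
Bayes: P(H|data) = 0.191·0.20291 / (0.191·0.20291 + 0.809·0.071916) = 0.038756/0.096936 = 0.3998.

Posterior P(H) ≈ 0.3998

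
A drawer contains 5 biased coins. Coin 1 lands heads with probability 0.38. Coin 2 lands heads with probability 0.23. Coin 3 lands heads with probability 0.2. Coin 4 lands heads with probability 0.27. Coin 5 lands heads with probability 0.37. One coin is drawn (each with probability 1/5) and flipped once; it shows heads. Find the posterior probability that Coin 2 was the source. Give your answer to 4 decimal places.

Posterior probability ≈ 0.1586

P(heads|C1) = 0.38; P(heads|C2) = 0.23; P(heads|C3) = 0.2; P(heads|C4) = 0.27; P(heads|C5) = 0.37.
Prior × likelihood for each source: 0.2·0.38=0.07600, 0.2·0.23=0.04600, 0.2·0.2=0.04000, 0.2·0.27=0.05400, 0.2·0.37=0.07400. Summing gives P(heads) = 0.29000.
P(Coin 2 | heads) = 0.04600 / 0.29000 = 0.1586.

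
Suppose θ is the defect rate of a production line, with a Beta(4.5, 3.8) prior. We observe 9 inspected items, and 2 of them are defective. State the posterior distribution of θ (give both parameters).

Posterior: Beta(6.5, 10.8)

Observing 2 successes and 7 failures updates Beta(4.5, 3.8) by adding the success and failure counts to the two shape parameters: α = 4.5+2 = 6.5, β = 3.8+7 = 10.8.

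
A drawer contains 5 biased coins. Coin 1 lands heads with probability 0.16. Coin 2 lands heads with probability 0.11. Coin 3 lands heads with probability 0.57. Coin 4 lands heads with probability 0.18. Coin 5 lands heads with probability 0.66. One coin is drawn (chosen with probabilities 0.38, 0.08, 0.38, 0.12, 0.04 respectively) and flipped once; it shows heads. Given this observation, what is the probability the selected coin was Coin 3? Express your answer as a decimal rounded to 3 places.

Tabulate prior·likelihood by source: [1] prior 0.38, lik 0.16, product 0.06080; [2] prior 0.08, lik 0.11, product 0.008800; [3] prior 0.38, lik 0.57, product 0.2166; [4] prior 0.12, lik 0.18, product 0.02160; [5] prior 0.04, lik 0.66, product 0.02640.
Normalizing constant = 0.33420; the posterior for Coin 3 is its product over the sum, 0.2166/0.33420 = 0.648.

Posterior probability ≈ 0.648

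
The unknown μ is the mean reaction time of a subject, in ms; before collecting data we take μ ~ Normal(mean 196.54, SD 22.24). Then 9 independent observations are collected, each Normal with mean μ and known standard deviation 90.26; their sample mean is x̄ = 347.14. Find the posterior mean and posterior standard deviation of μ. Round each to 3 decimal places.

Posterior mean ≈ 249.753; posterior SD ≈ 17.884

With known σ, the Normal prior is conjugate. Weight on the data is w = (n/σ²)/(n/σ² + 1/τ₀²) = 0.00110472/(0.00110472+0.00202176) = 0.35334.
Posterior mean = w·x̄ + (1−w)·μ₀ = 0.35334·347.14 + 0.64666·196.54 = 249.753. Posterior variance = 1/(0.00110472+0.00202176) = 319.848, so SD = 17.884.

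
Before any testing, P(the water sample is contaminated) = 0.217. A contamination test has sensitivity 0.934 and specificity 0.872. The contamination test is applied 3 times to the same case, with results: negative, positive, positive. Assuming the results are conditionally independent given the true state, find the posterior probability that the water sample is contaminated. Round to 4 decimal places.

Posterior P(H) ≈ 0.5276

With H the event that the water sample is contaminated, the joint likelihood of the observed sequence is P(data|H) = 0.066·0.934·0.934 = 0.057575 and P(data|¬H) = 0.872·0.128·0.128 = 0.014287.
Bayes: P(H|data) = 0.217·0.057575 / (0.217·0.057575 + 0.783·0.014287) = 0.012494/0.023680 = 0.5276.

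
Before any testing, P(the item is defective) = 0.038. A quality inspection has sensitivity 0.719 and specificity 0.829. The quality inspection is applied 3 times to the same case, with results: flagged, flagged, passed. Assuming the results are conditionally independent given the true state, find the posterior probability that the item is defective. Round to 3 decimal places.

With H the event that the item is defective, the joint likelihood of the observed sequence is P(data|H) = 0.719·0.719·0.281 = 0.14527 and P(data|¬H) = 0.171·0.171·0.829 = 0.024241.
Bayes: P(H|data) = 0.038·0.14527 / (0.038·0.14527 + 0.962·0.024241) = 0.0055201/0.028840 = 0.1914.

Posterior P(H) ≈ 0.191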